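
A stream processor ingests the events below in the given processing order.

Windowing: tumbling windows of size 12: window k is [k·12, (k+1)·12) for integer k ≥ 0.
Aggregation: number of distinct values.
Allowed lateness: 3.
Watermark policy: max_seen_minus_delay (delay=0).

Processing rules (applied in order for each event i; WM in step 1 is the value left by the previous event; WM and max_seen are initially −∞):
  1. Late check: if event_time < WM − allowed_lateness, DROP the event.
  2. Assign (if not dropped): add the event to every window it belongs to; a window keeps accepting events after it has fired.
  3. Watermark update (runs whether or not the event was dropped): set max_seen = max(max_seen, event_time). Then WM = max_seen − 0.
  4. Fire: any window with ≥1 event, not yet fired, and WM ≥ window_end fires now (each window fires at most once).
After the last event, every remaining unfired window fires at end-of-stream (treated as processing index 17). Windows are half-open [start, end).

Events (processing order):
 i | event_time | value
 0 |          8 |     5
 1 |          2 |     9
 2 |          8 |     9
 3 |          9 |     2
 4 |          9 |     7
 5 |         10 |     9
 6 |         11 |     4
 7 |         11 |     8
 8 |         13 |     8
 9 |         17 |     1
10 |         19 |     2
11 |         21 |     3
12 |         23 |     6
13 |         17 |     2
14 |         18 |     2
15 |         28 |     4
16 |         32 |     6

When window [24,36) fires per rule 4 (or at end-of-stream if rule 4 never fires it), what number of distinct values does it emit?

2

i=0 t=8 v=5: → [0,12); WM=8
i=1 t=2 v=9: DROP (t<8-3); WM=8
i=2 t=8 v=9: → [0,12); WM=8
i=3 t=9 v=2: → [0,12); WM=9
i=4 t=9 v=7: → [0,12); WM=9
i=5 t=10 v=9: → [0,12); WM=10
i=6 t=11 v=4: → [0,12); WM=11
i=7 t=11 v=8: → [0,12); WM=11
i=8 t=13 v=8: → [12,24); WM=13; [0,12) fires=6
i=9 t=17 v=1: → [12,24); WM=17
i=10 t=19 v=2: → [12,24); WM=19
i=11 t=21 v=3: → [12,24); WM=21
i=12 t=23 v=6: → [12,24); WM=23
i=13 t=17 v=2: DROP (t<23-3); WM=23
i=14 t=18 v=2: DROP (t<23-3); WM=23
i=15 t=28 v=4: → [24,36); WM=28; [12,24) fires=5
i=16 t=32 v=6: → [24,36); WM=32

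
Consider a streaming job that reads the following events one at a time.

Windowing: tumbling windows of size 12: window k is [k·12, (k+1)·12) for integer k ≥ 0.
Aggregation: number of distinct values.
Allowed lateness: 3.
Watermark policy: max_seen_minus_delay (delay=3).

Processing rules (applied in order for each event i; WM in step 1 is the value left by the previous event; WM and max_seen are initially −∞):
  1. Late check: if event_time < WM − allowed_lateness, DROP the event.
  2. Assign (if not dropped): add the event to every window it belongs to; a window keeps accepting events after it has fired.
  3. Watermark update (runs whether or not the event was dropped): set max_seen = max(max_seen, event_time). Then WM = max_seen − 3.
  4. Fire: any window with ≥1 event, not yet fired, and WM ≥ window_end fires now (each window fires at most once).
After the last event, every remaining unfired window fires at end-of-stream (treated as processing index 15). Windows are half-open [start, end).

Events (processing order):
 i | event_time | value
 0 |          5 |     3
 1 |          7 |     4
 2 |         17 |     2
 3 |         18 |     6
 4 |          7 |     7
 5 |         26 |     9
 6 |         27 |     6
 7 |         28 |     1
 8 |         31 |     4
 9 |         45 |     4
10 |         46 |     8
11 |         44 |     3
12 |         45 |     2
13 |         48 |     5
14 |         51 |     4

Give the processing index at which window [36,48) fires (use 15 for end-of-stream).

i=0 t=5 v=3: → [0,12); WM=2
i=1 t=7 v=4: → [0,12); WM=4
i=2 t=17 v=2: → [12,24); WM=14; [0,12) fires=2
i=3 t=18 v=6: → [12,24); WM=15
i=4 t=7 v=7: DROP (t<15-3); WM=15
i=5 t=26 v=9: → [24,36); WM=23
i=6 t=27 v=6: → [24,36); WM=24; [12,24) fires=2
i=7 t=28 v=1: → [24,36); WM=25
i=8 t=31 v=4: → [24,36); WM=28
i=9 t=45 v=4: → [36,48); WM=42; [24,36) fires=4
i=10 t=46 v=8: → [36,48); WM=43
i=11 t=44 v=3: → [36,48); WM=43
i=12 t=45 v=2: → [36,48); WM=43
i=13 t=48 v=5: → [48,60); WM=45
i=14 t=51 v=4: → [48,60); WM=48; [36,48) fires=4

14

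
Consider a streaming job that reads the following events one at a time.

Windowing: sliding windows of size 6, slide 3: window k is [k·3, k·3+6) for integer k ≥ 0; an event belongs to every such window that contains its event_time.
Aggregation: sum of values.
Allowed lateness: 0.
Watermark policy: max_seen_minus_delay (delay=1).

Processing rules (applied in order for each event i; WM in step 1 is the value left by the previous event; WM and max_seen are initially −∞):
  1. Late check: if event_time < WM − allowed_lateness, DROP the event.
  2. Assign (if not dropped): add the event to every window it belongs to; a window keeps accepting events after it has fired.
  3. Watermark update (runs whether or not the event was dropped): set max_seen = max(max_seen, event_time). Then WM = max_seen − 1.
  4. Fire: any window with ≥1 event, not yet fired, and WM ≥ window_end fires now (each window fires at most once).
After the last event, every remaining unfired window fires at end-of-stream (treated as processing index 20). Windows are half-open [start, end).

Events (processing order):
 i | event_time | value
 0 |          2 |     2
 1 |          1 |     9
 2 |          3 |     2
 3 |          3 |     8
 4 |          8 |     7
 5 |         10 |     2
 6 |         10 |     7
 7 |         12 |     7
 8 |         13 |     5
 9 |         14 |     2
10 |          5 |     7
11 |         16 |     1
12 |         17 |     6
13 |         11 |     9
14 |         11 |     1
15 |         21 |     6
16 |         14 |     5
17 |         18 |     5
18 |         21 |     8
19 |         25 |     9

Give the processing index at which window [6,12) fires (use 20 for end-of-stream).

8

i=0 t=2 v=2: → [0,6); WM=1
i=1 t=1 v=9: → [0,6); WM=1
i=2 t=3 v=2: → [3,9),[0,6); WM=2
i=3 t=3 v=8: → [3,9),[0,6); WM=2
i=4 t=8 v=7: → [6,12),[3,9); WM=7; [0,6) fires=21
i=5 t=10 v=2: → [9,15),[6,12); WM=9; [3,9) fires=17
i=6 t=10 v=7: → [9,15),[6,12); WM=9
i=7 t=12 v=7: → [12,18),[9,15); WM=11
i=8 t=13 v=5: → [12,18),[9,15); WM=12; [6,12) fires=16
i=9 t=14 v=2: → [12,18),[9,15); WM=13
i=10 t=5 v=7: DROP (t<13-0); WM=13
i=11 t=16 v=1: → [15,21),[12,18); WM=15; [9,15) fires=23
i=12 t=17 v=6: → [15,21),[12,18); WM=16
i=13 t=11 v=9: DROP (t<16-0); WM=16
i=14 t=11 v=1: DROP (t<16-0); WM=16
i=15 t=21 v=6: → [21,27),[18,24); WM=20; [12,18) fires=21
i=16 t=14 v=5: DROP (t<20-0); WM=20
i=17 t=18 v=5: DROP (t<20-0); WM=20
i=18 t=21 v=8: → [21,27),[18,24); WM=20
i=19 t=25 v=9: → [24,30),[21,27); WM=24; [15,21) fires=7 [18,24) fires=14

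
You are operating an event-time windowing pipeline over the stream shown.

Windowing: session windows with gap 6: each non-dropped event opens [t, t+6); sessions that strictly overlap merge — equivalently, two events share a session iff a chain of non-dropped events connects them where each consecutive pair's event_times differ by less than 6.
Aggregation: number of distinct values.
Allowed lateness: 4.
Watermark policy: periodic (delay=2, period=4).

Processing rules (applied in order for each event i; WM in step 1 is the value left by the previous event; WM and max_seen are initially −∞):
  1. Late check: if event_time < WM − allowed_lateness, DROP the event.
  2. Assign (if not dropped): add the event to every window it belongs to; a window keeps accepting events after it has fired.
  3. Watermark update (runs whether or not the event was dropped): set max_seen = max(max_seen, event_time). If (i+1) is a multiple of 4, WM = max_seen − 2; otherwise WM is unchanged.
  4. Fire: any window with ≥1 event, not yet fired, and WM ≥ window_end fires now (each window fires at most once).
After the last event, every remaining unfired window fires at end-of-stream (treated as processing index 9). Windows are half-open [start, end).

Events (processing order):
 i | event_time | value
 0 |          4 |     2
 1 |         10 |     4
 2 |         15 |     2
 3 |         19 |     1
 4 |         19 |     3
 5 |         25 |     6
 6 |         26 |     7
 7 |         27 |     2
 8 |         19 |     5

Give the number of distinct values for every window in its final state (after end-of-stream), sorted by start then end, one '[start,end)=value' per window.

i=0 t=4 v=2: → [4,10); WM=−∞
i=1 t=10 v=4: → [10,16); WM=−∞
i=2 t=15 v=2: → [10,21); WM=−∞
i=3 t=19 v=1: → [10,25); WM=17
i=4 t=19 v=3: → [10,25); WM=17
i=5 t=25 v=6: → [25,31); WM=17
i=6 t=26 v=7: → [25,32); WM=17
i=7 t=27 v=2: → [25,33); WM=25
i=8 t=19 v=5: DROP (t<25-4); WM=25

[4,10)=1 [10,25)=4 [25,33)=3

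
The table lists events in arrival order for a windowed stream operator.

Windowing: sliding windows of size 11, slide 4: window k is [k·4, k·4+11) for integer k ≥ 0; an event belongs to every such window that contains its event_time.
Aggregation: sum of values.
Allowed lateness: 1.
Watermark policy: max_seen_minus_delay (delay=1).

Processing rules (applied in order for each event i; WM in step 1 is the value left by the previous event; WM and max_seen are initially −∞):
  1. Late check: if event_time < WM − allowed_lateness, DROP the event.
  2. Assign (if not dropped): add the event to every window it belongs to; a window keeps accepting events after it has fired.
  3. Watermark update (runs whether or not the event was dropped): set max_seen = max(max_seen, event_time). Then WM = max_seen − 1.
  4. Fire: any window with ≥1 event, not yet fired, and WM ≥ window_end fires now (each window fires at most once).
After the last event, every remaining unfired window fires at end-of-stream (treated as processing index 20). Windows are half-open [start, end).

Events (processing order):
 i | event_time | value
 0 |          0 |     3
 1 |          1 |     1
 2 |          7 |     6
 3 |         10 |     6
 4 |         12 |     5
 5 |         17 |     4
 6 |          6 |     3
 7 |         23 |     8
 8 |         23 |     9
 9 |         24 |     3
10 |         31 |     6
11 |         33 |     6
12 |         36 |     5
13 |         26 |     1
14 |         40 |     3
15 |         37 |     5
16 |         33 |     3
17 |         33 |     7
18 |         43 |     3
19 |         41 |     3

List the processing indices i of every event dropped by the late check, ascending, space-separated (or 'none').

i=0 t=0 v=3: → [0,11); WM=-1
i=1 t=1 v=1: → [0,11); WM=0
i=2 t=7 v=6: → [4,15),[0,11); WM=6
i=3 t=10 v=6: → [8,19),[4,15),[0,11); WM=9
i=4 t=12 v=5: → [12,23),[8,19),[4,15); WM=11; [0,11) fires=16
i=5 t=17 v=4: → [16,27),[12,23),[8,19); WM=16; [4,15) fires=17
i=6 t=6 v=3: DROP (t<16-1); WM=16
i=7 t=23 v=8: → [20,31),[16,27); WM=22; [8,19) fires=15
i=8 t=23 v=9: → [20,31),[16,27); WM=22
i=9 t=24 v=3: → [24,35),[20,31),[16,27); WM=23; [12,23) fires=9
i=10 t=31 v=6: → [28,39),[24,35); WM=30; [16,27) fires=24
i=11 t=33 v=6: → [32,43),[28,39),[24,35); WM=32; [20,31) fires=20
i=12 t=36 v=5: → [36,47),[32,43),[28,39); WM=35; [24,35) fires=15
i=13 t=26 v=1: DROP (t<35-1); WM=35
i=14 t=40 v=3: → [40,51),[36,47),[32,43); WM=39; [28,39) fires=17
i=15 t=37 v=5: DROP (t<39-1); WM=39
i=16 t=33 v=3: DROP (t<39-1); WM=39
i=17 t=33 v=7: DROP (t<39-1); WM=39
i=18 t=43 v=3: → [40,51),[36,47); WM=42
i=19 t=41 v=3: → [40,51),[36,47),[32,43); WM=42

6 13 15 16 17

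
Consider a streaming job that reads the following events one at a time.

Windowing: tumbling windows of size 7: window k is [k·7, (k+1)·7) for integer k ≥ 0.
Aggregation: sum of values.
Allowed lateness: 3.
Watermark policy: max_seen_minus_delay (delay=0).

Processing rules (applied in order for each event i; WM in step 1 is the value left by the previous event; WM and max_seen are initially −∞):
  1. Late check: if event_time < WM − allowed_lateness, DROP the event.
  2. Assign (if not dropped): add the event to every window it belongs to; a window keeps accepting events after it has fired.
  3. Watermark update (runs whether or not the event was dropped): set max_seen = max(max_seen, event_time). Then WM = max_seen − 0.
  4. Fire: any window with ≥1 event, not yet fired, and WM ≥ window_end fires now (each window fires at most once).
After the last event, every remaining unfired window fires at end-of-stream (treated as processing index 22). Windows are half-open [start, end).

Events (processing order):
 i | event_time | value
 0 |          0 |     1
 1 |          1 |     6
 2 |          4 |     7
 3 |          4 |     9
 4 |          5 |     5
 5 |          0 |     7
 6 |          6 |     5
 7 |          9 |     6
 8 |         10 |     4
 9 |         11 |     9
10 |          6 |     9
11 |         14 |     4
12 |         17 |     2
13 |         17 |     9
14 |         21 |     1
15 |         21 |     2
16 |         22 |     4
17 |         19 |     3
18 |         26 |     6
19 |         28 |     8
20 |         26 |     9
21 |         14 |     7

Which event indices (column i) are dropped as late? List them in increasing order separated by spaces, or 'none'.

5 10 21

i=0 t=0 v=1: → [0,7); WM=0
i=1 t=1 v=6: → [0,7); WM=1
i=2 t=4 v=7: → [0,7); WM=4
i=3 t=4 v=9: → [0,7); WM=4
i=4 t=5 v=5: → [0,7); WM=5
i=5 t=0 v=7: DROP (t<5-3); WM=5
i=6 t=6 v=5: → [0,7); WM=6
i=7 t=9 v=6: → [7,14); WM=9; [0,7) fires=33
i=8 t=10 v=4: → [7,14); WM=10
i=9 t=11 v=9: → [7,14); WM=11
i=10 t=6 v=9: DROP (t<11-3); WM=11
i=11 t=14 v=4: → [14,21); WM=14; [7,14) fires=19
i=12 t=17 v=2: → [14,21); WM=17
i=13 t=17 v=9: → [14,21); WM=17
i=14 t=21 v=1: → [21,28); WM=21; [14,21) fires=15
i=15 t=21 v=2: → [21,28); WM=21
i=16 t=22 v=4: → [21,28); WM=22
i=17 t=19 v=3: → [14,21); WM=22
i=18 t=26 v=6: → [21,28); WM=26
i=19 t=28 v=8: → [28,35); WM=28; [21,28) fires=13
i=20 t=26 v=9: → [21,28); WM=28
i=21 t=14 v=7: DROP (t<28-3); WM=28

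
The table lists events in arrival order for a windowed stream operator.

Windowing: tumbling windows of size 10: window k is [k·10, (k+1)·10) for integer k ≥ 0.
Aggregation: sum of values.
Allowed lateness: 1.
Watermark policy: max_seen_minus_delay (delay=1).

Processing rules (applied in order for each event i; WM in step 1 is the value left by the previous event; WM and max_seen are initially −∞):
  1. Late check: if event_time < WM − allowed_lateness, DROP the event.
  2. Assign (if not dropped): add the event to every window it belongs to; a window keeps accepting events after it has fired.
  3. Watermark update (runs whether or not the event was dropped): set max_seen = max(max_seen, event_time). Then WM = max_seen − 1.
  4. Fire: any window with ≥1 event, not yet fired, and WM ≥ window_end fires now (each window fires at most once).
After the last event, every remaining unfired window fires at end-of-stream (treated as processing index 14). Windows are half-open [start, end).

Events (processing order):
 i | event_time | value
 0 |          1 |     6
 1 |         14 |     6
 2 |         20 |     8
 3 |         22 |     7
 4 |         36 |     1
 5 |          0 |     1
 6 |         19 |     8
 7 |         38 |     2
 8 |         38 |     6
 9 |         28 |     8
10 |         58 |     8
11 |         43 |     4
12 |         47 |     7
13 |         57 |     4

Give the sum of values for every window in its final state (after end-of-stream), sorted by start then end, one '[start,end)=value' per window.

[0,10)=6 [10,20)=6 [20,30)=15 [30,40)=9 [50,60)=12

i=0 t=1 v=6: → [0,10); WM=0
i=1 t=14 v=6: → [10,20); WM=13; [0,10) fires=6
i=2 t=20 v=8: → [20,30); WM=19
i=3 t=22 v=7: → [20,30); WM=21; [10,20) fires=6
i=4 t=36 v=1: → [30,40); WM=35; [20,30) fires=15
i=5 t=0 v=1: DROP (t<35-1); WM=35
i=6 t=19 v=8: DROP (t<35-1); WM=35
i=7 t=38 v=2: → [30,40); WM=37
i=8 t=38 v=6: → [30,40); WM=37
i=9 t=28 v=8: DROP (t<37-1); WM=37
i=10 t=58 v=8: → [50,60); WM=57; [30,40) fires=9
i=11 t=43 v=4: DROP (t<57-1); WM=57
i=12 t=47 v=7: DROP (t<57-1); WM=57
i=13 t=57 v=4: → [50,60); WM=57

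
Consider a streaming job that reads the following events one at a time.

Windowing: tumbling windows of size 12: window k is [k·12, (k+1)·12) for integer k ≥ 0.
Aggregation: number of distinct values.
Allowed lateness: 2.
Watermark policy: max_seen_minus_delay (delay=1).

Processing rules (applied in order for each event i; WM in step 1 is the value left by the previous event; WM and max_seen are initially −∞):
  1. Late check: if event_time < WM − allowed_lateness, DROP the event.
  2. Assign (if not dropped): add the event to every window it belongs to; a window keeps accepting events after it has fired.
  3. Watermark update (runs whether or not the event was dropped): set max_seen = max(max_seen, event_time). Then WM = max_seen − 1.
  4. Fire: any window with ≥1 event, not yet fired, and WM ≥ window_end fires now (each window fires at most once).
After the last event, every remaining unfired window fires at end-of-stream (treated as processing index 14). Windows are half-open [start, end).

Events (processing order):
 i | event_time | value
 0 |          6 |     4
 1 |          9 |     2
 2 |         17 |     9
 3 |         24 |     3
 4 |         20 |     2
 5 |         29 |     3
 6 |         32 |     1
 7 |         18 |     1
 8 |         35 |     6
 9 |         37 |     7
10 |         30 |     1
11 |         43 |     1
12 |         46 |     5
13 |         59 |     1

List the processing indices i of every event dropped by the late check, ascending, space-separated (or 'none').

i=0 t=6 v=4: → [0,12); WM=5
i=1 t=9 v=2: → [0,12); WM=8
i=2 t=17 v=9: → [12,24); WM=16; [0,12) fires=2
i=3 t=24 v=3: → [24,36); WM=23
i=4 t=20 v=2: DROP (t<23-2); WM=23
i=5 t=29 v=3: → [24,36); WM=28; [12,24) fires=1
i=6 t=32 v=1: → [24,36); WM=31
i=7 t=18 v=1: DROP (t<31-2); WM=31
i=8 t=35 v=6: → [24,36); WM=34
i=9 t=37 v=7: → [36,48); WM=36; [24,36) fires=3
i=10 t=30 v=1: DROP (t<36-2); WM=36
i=11 t=43 v=1: → [36,48); WM=42
i=12 t=46 v=5: → [36,48); WM=45
i=13 t=59 v=1: → [48,60); WM=58; [36,48) fires=3

4 7 10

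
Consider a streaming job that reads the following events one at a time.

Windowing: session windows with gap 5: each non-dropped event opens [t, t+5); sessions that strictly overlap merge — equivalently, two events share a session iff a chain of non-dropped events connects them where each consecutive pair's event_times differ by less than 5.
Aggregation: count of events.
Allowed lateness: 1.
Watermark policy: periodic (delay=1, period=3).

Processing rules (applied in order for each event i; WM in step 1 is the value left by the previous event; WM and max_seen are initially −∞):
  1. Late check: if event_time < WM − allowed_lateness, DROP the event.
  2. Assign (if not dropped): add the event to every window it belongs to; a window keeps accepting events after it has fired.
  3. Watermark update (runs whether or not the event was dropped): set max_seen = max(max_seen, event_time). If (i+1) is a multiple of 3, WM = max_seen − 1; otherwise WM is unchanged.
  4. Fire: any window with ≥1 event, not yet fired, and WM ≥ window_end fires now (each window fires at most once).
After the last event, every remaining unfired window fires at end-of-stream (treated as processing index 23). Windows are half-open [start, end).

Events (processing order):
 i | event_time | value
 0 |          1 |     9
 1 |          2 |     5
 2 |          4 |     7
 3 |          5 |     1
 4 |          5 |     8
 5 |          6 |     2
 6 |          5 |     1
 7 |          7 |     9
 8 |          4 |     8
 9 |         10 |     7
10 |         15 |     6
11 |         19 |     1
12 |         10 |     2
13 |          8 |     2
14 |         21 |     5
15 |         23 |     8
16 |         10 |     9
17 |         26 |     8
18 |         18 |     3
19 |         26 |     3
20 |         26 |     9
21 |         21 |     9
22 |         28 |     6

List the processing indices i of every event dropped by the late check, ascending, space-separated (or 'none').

i=0 t=1 v=9: → [1,6); WM=−∞
i=1 t=2 v=5: → [1,7); WM=−∞
i=2 t=4 v=7: → [1,9); WM=3
i=3 t=5 v=1: → [1,10); WM=3
i=4 t=5 v=8: → [1,10); WM=3
i=5 t=6 v=2: → [1,11); WM=5
i=6 t=5 v=1: → [1,11); WM=5
i=7 t=7 v=9: → [1,12); WM=5
i=8 t=4 v=8: → [1,12); WM=6
i=9 t=10 v=7: → [1,15); WM=6
i=10 t=15 v=6: → [15,20); WM=6
i=11 t=19 v=1: → [15,24); WM=18
i=12 t=10 v=2: DROP (t<18-1); WM=18
i=13 t=8 v=2: DROP (t<18-1); WM=18
i=14 t=21 v=5: → [15,26); WM=20
i=15 t=23 v=8: → [15,28); WM=20
i=16 t=10 v=9: DROP (t<20-1); WM=20
i=17 t=26 v=8: → [15,31); WM=25
i=18 t=18 v=3: DROP (t<25-1); WM=25
i=19 t=26 v=3: → [15,31); WM=25
i=20 t=26 v=9: → [15,31); WM=25
i=21 t=21 v=9: DROP (t<25-1); WM=25
i=22 t=28 v=6: → [15,33); WM=25

12 13 16 18 21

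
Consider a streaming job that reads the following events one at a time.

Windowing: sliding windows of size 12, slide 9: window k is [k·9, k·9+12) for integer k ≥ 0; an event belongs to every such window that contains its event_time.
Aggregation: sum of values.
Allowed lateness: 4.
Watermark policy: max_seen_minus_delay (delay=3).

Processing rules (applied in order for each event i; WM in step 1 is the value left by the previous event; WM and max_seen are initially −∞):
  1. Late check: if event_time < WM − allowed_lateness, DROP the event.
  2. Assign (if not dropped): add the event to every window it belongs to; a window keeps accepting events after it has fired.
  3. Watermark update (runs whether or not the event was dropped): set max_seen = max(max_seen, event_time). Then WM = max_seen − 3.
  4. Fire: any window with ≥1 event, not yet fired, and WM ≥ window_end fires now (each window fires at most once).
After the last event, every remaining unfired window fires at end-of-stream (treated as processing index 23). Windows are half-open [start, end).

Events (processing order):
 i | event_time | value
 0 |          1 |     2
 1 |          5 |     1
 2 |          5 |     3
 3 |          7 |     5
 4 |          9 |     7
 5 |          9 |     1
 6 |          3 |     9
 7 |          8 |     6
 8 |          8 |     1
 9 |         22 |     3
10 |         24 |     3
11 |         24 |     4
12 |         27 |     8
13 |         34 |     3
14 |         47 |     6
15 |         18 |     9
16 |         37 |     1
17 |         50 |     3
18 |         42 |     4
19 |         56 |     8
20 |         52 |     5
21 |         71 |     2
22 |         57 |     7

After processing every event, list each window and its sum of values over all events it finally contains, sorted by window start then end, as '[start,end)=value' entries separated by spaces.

i=0 t=1 v=2: → [0,12); WM=-2
i=1 t=5 v=1: → [0,12); WM=2
i=2 t=5 v=3: → [0,12); WM=2
i=3 t=7 v=5: → [0,12); WM=4
i=4 t=9 v=7: → [9,21),[0,12); WM=6
i=5 t=9 v=1: → [9,21),[0,12); WM=6
i=6 t=3 v=9: → [0,12); WM=6
i=7 t=8 v=6: → [0,12); WM=6
i=8 t=8 v=1: → [0,12); WM=6
i=9 t=22 v=3: → [18,30); WM=19; [0,12) fires=35
i=10 t=24 v=3: → [18,30); WM=21; [9,21) fires=8
i=11 t=24 v=4: → [18,30); WM=21
i=12 t=27 v=8: → [27,39),[18,30); WM=24
i=13 t=34 v=3: → [27,39); WM=31; [18,30) fires=18
i=14 t=47 v=6: → [45,57),[36,48); WM=44; [27,39) fires=11
i=15 t=18 v=9: DROP (t<44-4); WM=44
i=16 t=37 v=1: DROP (t<44-4); WM=44
i=17 t=50 v=3: → [45,57); WM=47
i=18 t=42 v=4: DROP (t<47-4); WM=47
i=19 t=56 v=8: → [54,66),[45,57); WM=53; [36,48) fires=6
i=20 t=52 v=5: → [45,57); WM=53
i=21 t=71 v=2: → [63,75); WM=68; [45,57) fires=22 [54,66) fires=8
i=22 t=57 v=7: DROP (t<68-4); WM=68

[0,12)=35 [9,21)=8 [18,30)=18 [27,39)=11 [36,48)=6 [45,57)=22 [54,66)=8 [63,75)=2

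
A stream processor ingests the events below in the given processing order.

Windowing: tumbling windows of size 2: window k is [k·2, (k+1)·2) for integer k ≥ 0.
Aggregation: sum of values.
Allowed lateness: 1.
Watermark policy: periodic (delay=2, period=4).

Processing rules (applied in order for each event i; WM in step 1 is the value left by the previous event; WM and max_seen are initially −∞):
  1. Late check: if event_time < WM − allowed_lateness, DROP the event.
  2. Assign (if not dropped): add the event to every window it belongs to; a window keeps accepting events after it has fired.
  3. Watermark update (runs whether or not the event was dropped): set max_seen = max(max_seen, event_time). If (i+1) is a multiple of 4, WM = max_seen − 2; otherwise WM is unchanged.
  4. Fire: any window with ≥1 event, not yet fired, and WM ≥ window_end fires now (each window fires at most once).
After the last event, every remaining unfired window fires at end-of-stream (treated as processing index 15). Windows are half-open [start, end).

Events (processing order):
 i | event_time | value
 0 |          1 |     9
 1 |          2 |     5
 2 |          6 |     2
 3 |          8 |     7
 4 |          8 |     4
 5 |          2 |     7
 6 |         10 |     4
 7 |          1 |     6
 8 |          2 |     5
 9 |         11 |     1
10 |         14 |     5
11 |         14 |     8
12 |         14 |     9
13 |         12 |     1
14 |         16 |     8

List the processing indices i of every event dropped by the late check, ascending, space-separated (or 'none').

5 7 8

i=0 t=1 v=9: → [0,2); WM=−∞
i=1 t=2 v=5: → [2,4); WM=−∞
i=2 t=6 v=2: → [6,8); WM=−∞
i=3 t=8 v=7: → [8,10); WM=6; [0,2) fires=9 [2,4) fires=5
i=4 t=8 v=4: → [8,10); WM=6
i=5 t=2 v=7: DROP (t<6-1); WM=6
i=6 t=10 v=4: → [10,12); WM=6
i=7 t=1 v=6: DROP (t<6-1); WM=8; [6,8) fires=2
i=8 t=2 v=5: DROP (t<8-1); WM=8
i=9 t=11 v=1: → [10,12); WM=8
i=10 t=14 v=5: → [14,16); WM=8
i=11 t=14 v=8: → [14,16); WM=12; [8,10) fires=11 [10,12) fires=5
i=12 t=14 v=9: → [14,16); WM=12
i=13 t=12 v=1: → [12,14); WM=12
i=14 t=16 v=8: → [16,18); WM=12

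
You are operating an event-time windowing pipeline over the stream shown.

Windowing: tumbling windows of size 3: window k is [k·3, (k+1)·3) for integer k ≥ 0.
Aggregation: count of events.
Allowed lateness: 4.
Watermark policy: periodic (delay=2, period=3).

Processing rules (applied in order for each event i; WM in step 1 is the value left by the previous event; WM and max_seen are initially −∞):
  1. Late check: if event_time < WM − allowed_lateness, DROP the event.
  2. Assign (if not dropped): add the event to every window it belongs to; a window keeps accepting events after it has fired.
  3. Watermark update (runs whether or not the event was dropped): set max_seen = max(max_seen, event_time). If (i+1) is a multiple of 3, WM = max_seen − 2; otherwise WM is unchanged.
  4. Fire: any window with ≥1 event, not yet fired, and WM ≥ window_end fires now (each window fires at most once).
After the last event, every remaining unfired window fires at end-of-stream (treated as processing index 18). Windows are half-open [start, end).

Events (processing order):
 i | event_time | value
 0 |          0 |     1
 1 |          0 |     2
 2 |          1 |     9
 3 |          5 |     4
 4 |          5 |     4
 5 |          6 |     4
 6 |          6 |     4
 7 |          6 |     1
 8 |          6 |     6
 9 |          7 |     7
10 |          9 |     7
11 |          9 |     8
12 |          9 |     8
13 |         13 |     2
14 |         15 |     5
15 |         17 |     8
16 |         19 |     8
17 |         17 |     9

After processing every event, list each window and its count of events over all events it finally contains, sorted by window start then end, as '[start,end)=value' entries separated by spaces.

i=0 t=0 v=1: → [0,3); WM=−∞
i=1 t=0 v=2: → [0,3); WM=−∞
i=2 t=1 v=9: → [0,3); WM=-1
i=3 t=5 v=4: → [3,6); WM=-1
i=4 t=5 v=4: → [3,6); WM=-1
i=5 t=6 v=4: → [6,9); WM=4; [0,3) fires=3
i=6 t=6 v=4: → [6,9); WM=4
i=7 t=6 v=1: → [6,9); WM=4
i=8 t=6 v=6: → [6,9); WM=4
i=9 t=7 v=7: → [6,9); WM=4
i=10 t=9 v=7: → [9,12); WM=4
i=11 t=9 v=8: → [9,12); WM=7; [3,6) fires=2
i=12 t=9 v=8: → [9,12); WM=7
i=13 t=13 v=2: → [12,15); WM=7
i=14 t=15 v=5: → [15,18); WM=13; [6,9) fires=5 [9,12) fires=3
i=15 t=17 v=8: → [15,18); WM=13
i=16 t=19 v=8: → [18,21); WM=13
i=17 t=17 v=9: → [15,18); WM=17; [12,15) fires=1

[0,3)=3 [3,6)=2 [6,9)=5 [9,12)=3 [12,15)=1 [15,18)=3 [18,21)=1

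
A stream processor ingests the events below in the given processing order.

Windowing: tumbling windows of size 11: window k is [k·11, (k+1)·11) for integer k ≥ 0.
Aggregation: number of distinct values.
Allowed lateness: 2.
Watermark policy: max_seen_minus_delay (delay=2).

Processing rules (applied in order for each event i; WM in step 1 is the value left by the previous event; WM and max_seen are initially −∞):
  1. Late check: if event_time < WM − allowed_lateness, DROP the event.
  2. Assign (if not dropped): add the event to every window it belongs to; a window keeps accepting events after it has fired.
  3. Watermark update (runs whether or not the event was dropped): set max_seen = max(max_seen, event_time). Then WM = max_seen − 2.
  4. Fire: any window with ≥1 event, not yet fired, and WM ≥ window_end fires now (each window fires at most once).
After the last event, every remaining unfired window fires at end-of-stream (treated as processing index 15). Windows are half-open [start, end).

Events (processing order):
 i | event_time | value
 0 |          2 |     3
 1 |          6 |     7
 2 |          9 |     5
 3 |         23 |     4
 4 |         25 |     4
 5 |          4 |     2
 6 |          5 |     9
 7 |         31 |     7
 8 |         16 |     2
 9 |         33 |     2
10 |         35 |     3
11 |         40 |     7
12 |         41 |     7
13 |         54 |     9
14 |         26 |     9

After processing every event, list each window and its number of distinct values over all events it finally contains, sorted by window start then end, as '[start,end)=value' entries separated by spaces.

[0,11)=3 [22,33)=2 [33,44)=3 [44,55)=1

i=0 t=2 v=3: → [0,11); WM=0
i=1 t=6 v=7: → [0,11); WM=4
i=2 t=9 v=5: → [0,11); WM=7
i=3 t=23 v=4: → [22,33); WM=21; [0,11) fires=3
i=4 t=25 v=4: → [22,33); WM=23
i=5 t=4 v=2: DROP (t<23-2); WM=23
i=6 t=5 v=9: DROP (t<23-2); WM=23
i=7 t=31 v=7: → [22,33); WM=29
i=8 t=16 v=2: DROP (t<29-2); WM=29
i=9 t=33 v=2: → [33,44); WM=31
i=10 t=35 v=3: → [33,44); WM=33; [22,33) fires=2
i=11 t=40 v=7: → [33,44); WM=38
i=12 t=41 v=7: → [33,44); WM=39
i=13 t=54 v=9: → [44,55); WM=52; [33,44) fires=3
i=14 t=26 v=9: DROP (t<52-2); WM=52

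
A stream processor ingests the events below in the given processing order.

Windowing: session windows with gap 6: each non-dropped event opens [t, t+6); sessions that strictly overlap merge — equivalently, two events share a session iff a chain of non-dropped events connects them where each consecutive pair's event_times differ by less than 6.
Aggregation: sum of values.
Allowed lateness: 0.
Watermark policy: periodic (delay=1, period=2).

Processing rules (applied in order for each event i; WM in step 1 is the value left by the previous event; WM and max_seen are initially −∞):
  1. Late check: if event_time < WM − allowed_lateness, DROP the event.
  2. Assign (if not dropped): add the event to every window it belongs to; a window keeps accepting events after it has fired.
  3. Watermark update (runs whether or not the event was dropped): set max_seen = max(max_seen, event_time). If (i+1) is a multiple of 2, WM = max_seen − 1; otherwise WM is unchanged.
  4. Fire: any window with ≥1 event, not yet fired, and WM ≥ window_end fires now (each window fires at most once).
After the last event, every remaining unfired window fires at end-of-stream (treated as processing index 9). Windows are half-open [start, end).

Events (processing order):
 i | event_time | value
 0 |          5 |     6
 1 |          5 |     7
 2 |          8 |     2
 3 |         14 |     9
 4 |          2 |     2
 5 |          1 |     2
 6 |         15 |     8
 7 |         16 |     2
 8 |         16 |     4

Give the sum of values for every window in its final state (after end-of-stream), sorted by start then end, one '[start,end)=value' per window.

i=0 t=5 v=6: → [5,11); WM=−∞
i=1 t=5 v=7: → [5,11); WM=4
i=2 t=8 v=2: → [5,14); WM=4
i=3 t=14 v=9: → [14,20); WM=13
i=4 t=2 v=2: DROP (t<13-0); WM=13
i=5 t=1 v=2: DROP (t<13-0); WM=13
i=6 t=15 v=8: → [14,21); WM=13
i=7 t=16 v=2: → [14,22); WM=15
i=8 t=16 v=4: → [14,22); WM=15

[5,14)=15 [14,22)=23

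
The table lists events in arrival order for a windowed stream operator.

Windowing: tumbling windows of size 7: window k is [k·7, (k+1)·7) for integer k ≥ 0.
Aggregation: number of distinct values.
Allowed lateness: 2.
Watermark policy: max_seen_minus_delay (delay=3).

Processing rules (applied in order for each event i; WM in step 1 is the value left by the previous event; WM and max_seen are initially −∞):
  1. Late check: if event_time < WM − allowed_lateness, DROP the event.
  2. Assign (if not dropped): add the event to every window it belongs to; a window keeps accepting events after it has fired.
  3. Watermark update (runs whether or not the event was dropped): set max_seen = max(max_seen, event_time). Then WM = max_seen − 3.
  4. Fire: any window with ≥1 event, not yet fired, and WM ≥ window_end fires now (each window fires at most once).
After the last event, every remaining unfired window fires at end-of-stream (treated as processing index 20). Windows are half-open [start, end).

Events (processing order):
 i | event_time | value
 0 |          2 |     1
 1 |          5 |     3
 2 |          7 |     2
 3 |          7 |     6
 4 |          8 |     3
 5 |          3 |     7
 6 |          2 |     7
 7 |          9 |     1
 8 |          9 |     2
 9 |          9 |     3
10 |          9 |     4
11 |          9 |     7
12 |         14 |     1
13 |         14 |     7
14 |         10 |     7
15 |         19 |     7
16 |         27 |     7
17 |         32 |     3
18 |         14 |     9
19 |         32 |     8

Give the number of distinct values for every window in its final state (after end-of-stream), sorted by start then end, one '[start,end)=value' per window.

i=0 t=2 v=1: → [0,7); WM=-1
i=1 t=5 v=3: → [0,7); WM=2
i=2 t=7 v=2: → [7,14); WM=4
i=3 t=7 v=6: → [7,14); WM=4
i=4 t=8 v=3: → [7,14); WM=5
i=5 t=3 v=7: → [0,7); WM=5
i=6 t=2 v=7: DROP (t<5-2); WM=5
i=7 t=9 v=1: → [7,14); WM=6
i=8 t=9 v=2: → [7,14); WM=6
i=9 t=9 v=3: → [7,14); WM=6
i=10 t=9 v=4: → [7,14); WM=6
i=11 t=9 v=7: → [7,14); WM=6
i=12 t=14 v=1: → [14,21); WM=11; [0,7) fires=3
i=13 t=14 v=7: → [14,21); WM=11
i=14 t=10 v=7: → [7,14); WM=11
i=15 t=19 v=7: → [14,21); WM=16; [7,14) fires=6
i=16 t=27 v=7: → [21,28); WM=24; [14,21) fires=2
i=17 t=32 v=3: → [28,35); WM=29; [21,28) fires=1
i=18 t=14 v=9: DROP (t<29-2); WM=29
i=19 t=32 v=8: → [28,35); WM=29

[0,7)=3 [7,14)=6 [14,21)=2 [21,28)=1 [28,35)=2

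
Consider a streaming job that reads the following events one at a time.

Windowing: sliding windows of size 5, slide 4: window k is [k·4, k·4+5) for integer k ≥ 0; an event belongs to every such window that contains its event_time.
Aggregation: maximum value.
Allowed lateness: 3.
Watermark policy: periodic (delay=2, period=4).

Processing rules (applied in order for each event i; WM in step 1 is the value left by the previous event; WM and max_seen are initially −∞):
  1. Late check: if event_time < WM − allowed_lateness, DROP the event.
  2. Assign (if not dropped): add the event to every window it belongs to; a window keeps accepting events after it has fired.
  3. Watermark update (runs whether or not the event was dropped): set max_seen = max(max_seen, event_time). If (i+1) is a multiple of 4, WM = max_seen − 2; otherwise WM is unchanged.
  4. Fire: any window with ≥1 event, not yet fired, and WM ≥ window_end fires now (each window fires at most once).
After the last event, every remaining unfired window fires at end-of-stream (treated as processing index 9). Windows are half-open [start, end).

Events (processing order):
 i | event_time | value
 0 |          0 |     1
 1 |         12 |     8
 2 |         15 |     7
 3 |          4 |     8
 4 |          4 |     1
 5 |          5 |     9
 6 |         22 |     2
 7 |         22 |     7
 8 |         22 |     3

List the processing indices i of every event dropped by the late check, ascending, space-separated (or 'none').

i=0 t=0 v=1: → [0,5); WM=−∞
i=1 t=12 v=8: → [12,17),[8,13); WM=−∞
i=2 t=15 v=7: → [12,17); WM=−∞
i=3 t=4 v=8: → [4,9),[0,5); WM=13; [0,5) fires=8 [4,9) fires=8 [8,13) fires=8
i=4 t=4 v=1: DROP (t<13-3); WM=13
i=5 t=5 v=9: DROP (t<13-3); WM=13
i=6 t=22 v=2: → [20,25); WM=13
i=7 t=22 v=7: → [20,25); WM=20; [12,17) fires=8
i=8 t=22 v=3: → [20,25); WM=20

4 5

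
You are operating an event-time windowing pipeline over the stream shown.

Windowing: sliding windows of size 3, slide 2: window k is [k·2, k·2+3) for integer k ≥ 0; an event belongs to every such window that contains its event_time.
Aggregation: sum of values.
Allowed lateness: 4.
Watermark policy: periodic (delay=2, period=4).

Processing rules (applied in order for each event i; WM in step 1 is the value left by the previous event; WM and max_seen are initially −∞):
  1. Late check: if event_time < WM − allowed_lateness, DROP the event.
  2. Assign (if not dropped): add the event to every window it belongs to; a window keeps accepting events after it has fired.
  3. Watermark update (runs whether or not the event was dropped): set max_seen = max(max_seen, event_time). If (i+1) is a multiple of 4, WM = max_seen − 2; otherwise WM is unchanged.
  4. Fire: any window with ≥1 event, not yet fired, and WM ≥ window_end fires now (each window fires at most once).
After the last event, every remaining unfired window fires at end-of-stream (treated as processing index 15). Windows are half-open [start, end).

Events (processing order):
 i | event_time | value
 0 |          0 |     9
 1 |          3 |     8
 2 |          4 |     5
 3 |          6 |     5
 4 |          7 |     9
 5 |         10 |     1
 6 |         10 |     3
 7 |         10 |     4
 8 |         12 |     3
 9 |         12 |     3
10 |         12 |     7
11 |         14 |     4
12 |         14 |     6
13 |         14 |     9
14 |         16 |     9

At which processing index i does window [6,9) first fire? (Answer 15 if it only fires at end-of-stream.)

i=0 t=0 v=9: → [0,3); WM=−∞
i=1 t=3 v=8: → [2,5); WM=−∞
i=2 t=4 v=5: → [4,7),[2,5); WM=−∞
i=3 t=6 v=5: → [6,9),[4,7); WM=4; [0,3) fires=9
i=4 t=7 v=9: → [6,9); WM=4
i=5 t=10 v=1: → [10,13),[8,11); WM=4
i=6 t=10 v=3: → [10,13),[8,11); WM=4
i=7 t=10 v=4: → [10,13),[8,11); WM=8; [2,5) fires=13 [4,7) fires=10
i=8 t=12 v=3: → [12,15),[10,13); WM=8
i=9 t=12 v=3: → [12,15),[10,13); WM=8
i=10 t=12 v=7: → [12,15),[10,13); WM=8
i=11 t=14 v=4: → [14,17),[12,15); WM=12; [6,9) fires=14 [8,11) fires=8
i=12 t=14 v=6: → [14,17),[12,15); WM=12
i=13 t=14 v=9: → [14,17),[12,15); WM=12
i=14 t=16 v=9: → [16,19),[14,17); WM=12

11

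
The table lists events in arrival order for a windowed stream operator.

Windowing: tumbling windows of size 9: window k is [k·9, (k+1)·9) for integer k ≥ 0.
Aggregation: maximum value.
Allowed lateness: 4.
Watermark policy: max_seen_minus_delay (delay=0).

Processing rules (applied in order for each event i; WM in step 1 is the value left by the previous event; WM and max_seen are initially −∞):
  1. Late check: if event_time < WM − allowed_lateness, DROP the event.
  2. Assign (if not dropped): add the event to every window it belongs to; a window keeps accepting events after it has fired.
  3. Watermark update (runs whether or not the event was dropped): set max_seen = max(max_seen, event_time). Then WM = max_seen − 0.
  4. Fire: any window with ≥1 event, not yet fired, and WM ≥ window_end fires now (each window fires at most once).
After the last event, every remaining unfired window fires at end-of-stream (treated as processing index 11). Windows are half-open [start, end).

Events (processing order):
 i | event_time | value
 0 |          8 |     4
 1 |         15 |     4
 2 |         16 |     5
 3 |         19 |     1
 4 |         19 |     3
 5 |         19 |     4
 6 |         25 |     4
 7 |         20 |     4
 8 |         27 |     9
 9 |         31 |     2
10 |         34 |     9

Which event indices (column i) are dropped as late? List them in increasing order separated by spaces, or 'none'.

i=0 t=8 v=4: → [0,9); WM=8
i=1 t=15 v=4: → [9,18); WM=15; [0,9) fires=4
i=2 t=16 v=5: → [9,18); WM=16
i=3 t=19 v=1: → [18,27); WM=19; [9,18) fires=5
i=4 t=19 v=3: → [18,27); WM=19
i=5 t=19 v=4: → [18,27); WM=19
i=6 t=25 v=4: → [18,27); WM=25
i=7 t=20 v=4: DROP (t<25-4); WM=25
i=8 t=27 v=9: → [27,36); WM=27; [18,27) fires=4
i=9 t=31 v=2: → [27,36); WM=31
i=10 t=34 v=9: → [27,36); WM=34

7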